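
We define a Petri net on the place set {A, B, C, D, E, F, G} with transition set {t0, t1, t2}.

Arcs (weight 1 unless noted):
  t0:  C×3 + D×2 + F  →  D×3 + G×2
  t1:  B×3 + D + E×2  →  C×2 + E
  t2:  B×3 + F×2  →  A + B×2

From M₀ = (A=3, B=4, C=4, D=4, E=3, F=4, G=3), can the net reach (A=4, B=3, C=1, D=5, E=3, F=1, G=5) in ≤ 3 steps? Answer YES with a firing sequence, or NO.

YES — reachable via ⟨t0, t2⟩ (2 firings)

step 1: fire t0:  (A=3, B=4, C=4, D=4, E=3, F=4, G=3) → (A=3, B=4, C=1, D=5, E=3, F=3, G=5)
step 2: fire t2:  (A=3, B=4, C=1, D=5, E=3, F=3, G=5) → (A=4, B=3, C=1, D=5, E=3, F=1, G=5)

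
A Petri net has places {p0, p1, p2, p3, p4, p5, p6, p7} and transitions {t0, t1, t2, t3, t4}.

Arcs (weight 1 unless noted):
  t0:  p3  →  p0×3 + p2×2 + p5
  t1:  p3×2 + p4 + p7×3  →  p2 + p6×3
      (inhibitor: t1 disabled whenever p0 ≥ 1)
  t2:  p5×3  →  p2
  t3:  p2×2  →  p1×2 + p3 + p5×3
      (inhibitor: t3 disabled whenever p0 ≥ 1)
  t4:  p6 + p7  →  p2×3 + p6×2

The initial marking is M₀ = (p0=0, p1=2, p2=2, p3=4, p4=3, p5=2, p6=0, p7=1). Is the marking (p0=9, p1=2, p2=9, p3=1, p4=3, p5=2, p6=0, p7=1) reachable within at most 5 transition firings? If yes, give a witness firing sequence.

step 1: fire t0:  (p0=0, p1=2, p2=2, p3=4, p4=3, p5=2, p6=0, p7=1) → (p0=3, p1=2, p2=4, p3=3, p4=3, p5=3, p6=0, p7=1)
step 2: fire t0:  (p0=3, p1=2, p2=4, p3=3, p4=3, p5=3, p6=0, p7=1) → (p0=6, p1=2, p2=6, p3=2, p4=3, p5=4, p6=0, p7=1)
step 3: fire t0:  (p0=6, p1=2, p2=6, p3=2, p4=3, p5=4, p6=0, p7=1) → (p0=9, p1=2, p2=8, p3=1, p4=3, p5=5, p6=0, p7=1)
step 4: fire t2:  (p0=9, p1=2, p2=8, p3=1, p4=3, p5=5, p6=0, p7=1) → (p0=9, p1=2, p2=9, p3=1, p4=3, p5=2, p6=0, p7=1)

YES — reachable via ⟨t0, t0, t0, t2⟩ (4 firings)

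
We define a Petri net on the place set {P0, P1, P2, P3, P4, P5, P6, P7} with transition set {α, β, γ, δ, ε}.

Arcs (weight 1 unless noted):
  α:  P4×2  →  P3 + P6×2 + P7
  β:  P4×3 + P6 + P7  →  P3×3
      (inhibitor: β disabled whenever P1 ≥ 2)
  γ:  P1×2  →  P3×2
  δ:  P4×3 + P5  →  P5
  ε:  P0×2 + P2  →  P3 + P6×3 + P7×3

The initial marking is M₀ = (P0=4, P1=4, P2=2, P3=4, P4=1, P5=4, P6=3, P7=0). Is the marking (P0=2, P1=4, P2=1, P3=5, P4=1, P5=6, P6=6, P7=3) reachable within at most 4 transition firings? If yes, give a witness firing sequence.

NO — not reachable within 4 firings

depth 0: 1 marking
depth 1: 3 markings reached so far
depth 2: 6 markings reached so far
depth 3: 8 markings reached so far
depth 4: 9 markings reached so far
target is not among the 9 markings reachable within 4 steps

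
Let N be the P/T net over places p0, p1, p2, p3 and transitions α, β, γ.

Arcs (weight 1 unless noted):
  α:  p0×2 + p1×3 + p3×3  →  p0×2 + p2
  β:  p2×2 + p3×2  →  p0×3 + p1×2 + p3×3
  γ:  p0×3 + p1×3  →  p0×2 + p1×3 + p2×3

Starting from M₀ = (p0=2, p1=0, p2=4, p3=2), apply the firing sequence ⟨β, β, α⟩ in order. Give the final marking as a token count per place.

(p0=8, p1=1, p2=1, p3=1)

step 1: fire β:  (p0=2, p1=0, p2=4, p3=2) → (p0=5, p1=2, p2=2, p3=3)
step 2: fire β:  (p0=5, p1=2, p2=2, p3=3) → (p0=8, p1=4, p2=0, p3=4)
step 3: fire α:  (p0=8, p1=4, p2=0, p3=4) → (p0=8, p1=1, p2=1, p3=1)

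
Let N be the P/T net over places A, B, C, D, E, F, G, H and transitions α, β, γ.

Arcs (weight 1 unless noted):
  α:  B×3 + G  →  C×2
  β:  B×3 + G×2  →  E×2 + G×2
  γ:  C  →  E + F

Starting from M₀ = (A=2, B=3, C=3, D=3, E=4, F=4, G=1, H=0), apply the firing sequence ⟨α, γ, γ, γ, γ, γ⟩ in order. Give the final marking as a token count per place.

(A=2, B=0, C=0, D=3, E=9, F=9, G=0, H=0)

step 1: fire α:  (A=2, B=3, C=3, D=3, E=4, F=4, G=1, H=0) → (A=2, B=0, C=5, D=3, E=4, F=4, G=0, H=0)
step 2: fire γ:  (A=2, B=0, C=5, D=3, E=4, F=4, G=0, H=0) → (A=2, B=0, C=4, D=3, E=5, F=5, G=0, H=0)
step 3: fire γ:  (A=2, B=0, C=4, D=3, E=5, F=5, G=0, H=0) → (A=2, B=0, C=3, D=3, E=6, F=6, G=0, H=0)
step 4: fire γ:  (A=2, B=0, C=3, D=3, E=6, F=6, G=0, H=0) → (A=2, B=0, C=2, D=3, E=7, F=7, G=0, H=0)
step 5: fire γ:  (A=2, B=0, C=2, D=3, E=7, F=7, G=0, H=0) → (A=2, B=0, C=1, D=3, E=8, F=8, G=0, H=0)
step 6: fire γ:  (A=2, B=0, C=1, D=3, E=8, F=8, G=0, H=0) → (A=2, B=0, C=0, D=3, E=9, F=9, G=0, H=0)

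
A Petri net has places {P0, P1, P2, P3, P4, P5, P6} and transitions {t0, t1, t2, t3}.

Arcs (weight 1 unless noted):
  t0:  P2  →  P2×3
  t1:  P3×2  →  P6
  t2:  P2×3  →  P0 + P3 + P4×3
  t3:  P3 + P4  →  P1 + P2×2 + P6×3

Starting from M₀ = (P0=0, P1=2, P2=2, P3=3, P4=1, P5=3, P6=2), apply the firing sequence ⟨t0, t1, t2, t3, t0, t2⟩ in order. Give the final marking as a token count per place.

(P0=2, P1=3, P2=2, P3=2, P4=6, P5=3, P6=6)

step 1: fire t0:  (P0=0, P1=2, P2=2, P3=3, P4=1, P5=3, P6=2) → (P0=0, P1=2, P2=4, P3=3, P4=1, P5=3, P6=2)
step 2: fire t1:  (P0=0, P1=2, P2=4, P3=3, P4=1, P5=3, P6=2) → (P0=0, P1=2, P2=4, P3=1, P4=1, P5=3, P6=3)
step 3: fire t2:  (P0=0, P1=2, P2=4, P3=1, P4=1, P5=3, P6=3) → (P0=1, P1=2, P2=1, P3=2, P4=4, P5=3, P6=3)
step 4: fire t3:  (P0=1, P1=2, P2=1, P3=2, P4=4, P5=3, P6=3) → (P0=1, P1=3, P2=3, P3=1, P4=3, P5=3, P6=6)
step 5: fire t0:  (P0=1, P1=3, P2=3, P3=1, P4=3, P5=3, P6=6) → (P0=1, P1=3, P2=5, P3=1, P4=3, P5=3, P6=6)
step 6: fire t2:  (P0=1, P1=3, P2=5, P3=1, P4=3, P5=3, P6=6) → (P0=2, P1=3, P2=2, P3=2, P4=6, P5=3, P6=6)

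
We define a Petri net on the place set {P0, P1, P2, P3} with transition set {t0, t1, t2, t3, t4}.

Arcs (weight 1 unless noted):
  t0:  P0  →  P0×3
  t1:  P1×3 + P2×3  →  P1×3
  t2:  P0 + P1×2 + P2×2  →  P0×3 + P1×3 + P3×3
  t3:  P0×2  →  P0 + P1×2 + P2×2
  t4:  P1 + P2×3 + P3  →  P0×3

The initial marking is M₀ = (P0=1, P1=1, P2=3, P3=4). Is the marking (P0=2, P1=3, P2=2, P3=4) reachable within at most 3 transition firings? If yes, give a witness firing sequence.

step 1: fire t0:  (P0=1, P1=1, P2=3, P3=4) → (P0=3, P1=1, P2=3, P3=4)
step 2: fire t3:  (P0=3, P1=1, P2=3, P3=4) → (P0=2, P1=3, P2=5, P3=4)
step 3: fire t1:  (P0=2, P1=3, P2=5, P3=4) → (P0=2, P1=3, P2=2, P3=4)

YES — reachable via ⟨t0, t3, t1⟩ (3 firings)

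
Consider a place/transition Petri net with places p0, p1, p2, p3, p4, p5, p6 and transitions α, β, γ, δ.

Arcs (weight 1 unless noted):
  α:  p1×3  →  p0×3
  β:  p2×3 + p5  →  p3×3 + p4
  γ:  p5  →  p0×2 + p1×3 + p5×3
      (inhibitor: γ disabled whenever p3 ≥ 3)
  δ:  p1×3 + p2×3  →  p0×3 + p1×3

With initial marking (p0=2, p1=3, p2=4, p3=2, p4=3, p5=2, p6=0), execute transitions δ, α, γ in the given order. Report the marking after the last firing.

(p0=10, p1=3, p2=1, p3=2, p4=3, p5=4, p6=0)

step 1: fire δ:  (p0=2, p1=3, p2=4, p3=2, p4=3, p5=2, p6=0) → (p0=5, p1=3, p2=1, p3=2, p4=3, p5=2, p6=0)
step 2: fire α:  (p0=5, p1=3, p2=1, p3=2, p4=3, p5=2, p6=0) → (p0=8, p1=0, p2=1, p3=2, p4=3, p5=2, p6=0)
step 3: fire γ:  (p0=8, p1=0, p2=1, p3=2, p4=3, p5=2, p6=0) → (p0=10, p1=3, p2=1, p3=2, p4=3, p5=4, p6=0)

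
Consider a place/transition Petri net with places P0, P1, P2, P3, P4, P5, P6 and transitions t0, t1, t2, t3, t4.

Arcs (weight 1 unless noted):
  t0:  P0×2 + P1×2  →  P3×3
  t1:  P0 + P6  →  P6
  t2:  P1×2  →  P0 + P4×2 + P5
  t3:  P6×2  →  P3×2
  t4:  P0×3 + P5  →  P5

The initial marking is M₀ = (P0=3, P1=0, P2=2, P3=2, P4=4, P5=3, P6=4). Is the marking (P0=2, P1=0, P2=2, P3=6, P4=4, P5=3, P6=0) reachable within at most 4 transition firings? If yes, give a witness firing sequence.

step 1: fire t1:  (P0=3, P1=0, P2=2, P3=2, P4=4, P5=3, P6=4) → (P0=2, P1=0, P2=2, P3=2, P4=4, P5=3, P6=4)
step 2: fire t3:  (P0=2, P1=0, P2=2, P3=2, P4=4, P5=3, P6=4) → (P0=2, P1=0, P2=2, P3=4, P4=4, P5=3, P6=2)
step 3: fire t3:  (P0=2, P1=0, P2=2, P3=4, P4=4, P5=3, P6=2) → (P0=2, P1=0, P2=2, P3=6, P4=4, P5=3, P6=0)

YES — reachable via ⟨t1, t3, t3⟩ (3 firings)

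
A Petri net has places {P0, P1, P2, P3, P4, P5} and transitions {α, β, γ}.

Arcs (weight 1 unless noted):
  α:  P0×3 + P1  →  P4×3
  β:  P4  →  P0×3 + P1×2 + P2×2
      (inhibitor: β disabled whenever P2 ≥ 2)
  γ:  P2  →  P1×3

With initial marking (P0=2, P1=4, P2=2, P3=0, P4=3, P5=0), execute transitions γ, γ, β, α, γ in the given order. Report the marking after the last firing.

(P0=2, P1=14, P2=1, P3=0, P4=5, P5=0)

step 1: fire γ:  (P0=2, P1=4, P2=2, P3=0, P4=3, P5=0) → (P0=2, P1=7, P2=1, P3=0, P4=3, P5=0)
step 2: fire γ:  (P0=2, P1=7, P2=1, P3=0, P4=3, P5=0) → (P0=2, P1=10, P2=0, P3=0, P4=3, P5=0)
step 3: fire β:  (P0=2, P1=10, P2=0, P3=0, P4=3, P5=0) → (P0=5, P1=12, P2=2, P3=0, P4=2, P5=0)
step 4: fire α:  (P0=5, P1=12, P2=2, P3=0, P4=2, P5=0) → (P0=2, P1=11, P2=2, P3=0, P4=5, P5=0)
step 5: fire γ:  (P0=2, P1=11, P2=2, P3=0, P4=5, P5=0) → (P0=2, P1=14, P2=1, P3=0, P4=5, P5=0)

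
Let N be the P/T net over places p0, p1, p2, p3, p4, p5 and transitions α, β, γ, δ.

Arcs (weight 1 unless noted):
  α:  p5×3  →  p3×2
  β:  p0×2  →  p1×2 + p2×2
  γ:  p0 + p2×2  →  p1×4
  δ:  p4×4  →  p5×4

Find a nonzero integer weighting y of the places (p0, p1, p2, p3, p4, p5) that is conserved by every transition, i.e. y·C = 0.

Incidence matrix C (rows=places, cols=transitions):
        α    β    γ    δ
   p0   0   -2   -1    0
   p1   0    2    4    0
   p2   0    2   -2    0
   p3   2    0    0    0
   p4   0    0    0   -4
   p5  -3    0    0    4

Candidate y = [2, 1, 1, 0, 0, 0]; check y·C column-wise:
  col α: 2·0 + 1·0 + 1·0 + 0·2 + 0·-3 = 0
  col β: 2·-2 + 1·2 + 1·2 = 0
  col γ: 2·-1 + 1·4 + 1·-2 = 0
  col δ: 2·0 + 1·0 + 1·0 + 0·-4 + 0·4 = 0

y = (p0:2, p1:1, p2:1, p3:0, p4:0, p5:0)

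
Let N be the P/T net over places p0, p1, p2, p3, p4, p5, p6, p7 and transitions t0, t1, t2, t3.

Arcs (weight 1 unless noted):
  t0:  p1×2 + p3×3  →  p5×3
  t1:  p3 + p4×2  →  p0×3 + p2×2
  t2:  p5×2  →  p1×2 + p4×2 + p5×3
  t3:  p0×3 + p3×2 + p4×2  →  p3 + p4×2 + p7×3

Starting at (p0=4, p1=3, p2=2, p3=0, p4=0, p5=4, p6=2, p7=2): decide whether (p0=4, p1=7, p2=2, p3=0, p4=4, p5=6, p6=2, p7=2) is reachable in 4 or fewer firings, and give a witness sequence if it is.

step 1: fire t2:  (p0=4, p1=3, p2=2, p3=0, p4=0, p5=4, p6=2, p7=2) → (p0=4, p1=5, p2=2, p3=0, p4=2, p5=5, p6=2, p7=2)
step 2: fire t2:  (p0=4, p1=5, p2=2, p3=0, p4=2, p5=5, p6=2, p7=2) → (p0=4, p1=7, p2=2, p3=0, p4=4, p5=6, p6=2, p7=2)

YES — reachable via ⟨t2, t2⟩ (2 firings)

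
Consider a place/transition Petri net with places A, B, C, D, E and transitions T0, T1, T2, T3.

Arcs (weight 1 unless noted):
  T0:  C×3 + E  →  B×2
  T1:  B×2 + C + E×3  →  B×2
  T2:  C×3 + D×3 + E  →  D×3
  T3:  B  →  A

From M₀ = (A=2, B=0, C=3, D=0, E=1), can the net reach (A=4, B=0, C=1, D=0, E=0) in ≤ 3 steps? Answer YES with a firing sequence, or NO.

depth 0: 1 marking
depth 1: 2 markings reached so far
depth 2: 3 markings reached so far
depth 3: 4 markings reached so far
target is not among the 4 markings reachable within 3 steps

NO — not reachable within 3 firings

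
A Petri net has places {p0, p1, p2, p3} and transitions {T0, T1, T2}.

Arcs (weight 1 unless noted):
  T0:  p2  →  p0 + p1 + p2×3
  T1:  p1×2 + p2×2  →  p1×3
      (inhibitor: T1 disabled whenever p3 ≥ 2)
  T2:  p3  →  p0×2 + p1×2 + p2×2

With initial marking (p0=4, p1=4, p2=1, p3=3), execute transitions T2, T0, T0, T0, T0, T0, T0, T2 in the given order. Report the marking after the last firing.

(p0=14, p1=14, p2=17, p3=1)

step 1: fire T2:  (p0=4, p1=4, p2=1, p3=3) → (p0=6, p1=6, p2=3, p3=2)
step 2: fire T0:  (p0=6, p1=6, p2=3, p3=2) → (p0=7, p1=7, p2=5, p3=2)
step 3: fire T0:  (p0=7, p1=7, p2=5, p3=2) → (p0=8, p1=8, p2=7, p3=2)
step 4: fire T0:  (p0=8, p1=8, p2=7, p3=2) → (p0=9, p1=9, p2=9, p3=2)
step 5: fire T0:  (p0=9, p1=9, p2=9, p3=2) → (p0=10, p1=10, p2=11, p3=2)
step 6: fire T0:  (p0=10, p1=10, p2=11, p3=2) → (p0=11, p1=11, p2=13, p3=2)
step 7: fire T0:  (p0=11, p1=11, p2=13, p3=2) → (p0=12, p1=12, p2=15, p3=2)
step 8: fire T2:  (p0=12, p1=12, p2=15, p3=2) → (p0=14, p1=14, p2=17, p3=1)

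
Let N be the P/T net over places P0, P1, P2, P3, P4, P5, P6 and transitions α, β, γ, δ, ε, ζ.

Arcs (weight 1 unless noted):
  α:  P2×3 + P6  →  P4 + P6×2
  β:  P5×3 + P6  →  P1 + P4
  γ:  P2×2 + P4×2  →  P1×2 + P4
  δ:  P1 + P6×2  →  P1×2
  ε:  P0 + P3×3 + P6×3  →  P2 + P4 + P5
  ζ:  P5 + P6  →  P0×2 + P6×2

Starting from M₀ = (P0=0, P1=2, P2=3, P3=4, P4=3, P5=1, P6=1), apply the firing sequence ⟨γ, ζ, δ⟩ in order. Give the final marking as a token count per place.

(P0=2, P1=5, P2=1, P3=4, P4=2, P5=0, P6=0)

step 1: fire γ:  (P0=0, P1=2, P2=3, P3=4, P4=3, P5=1, P6=1) → (P0=0, P1=4, P2=1, P3=4, P4=2, P5=1, P6=1)
step 2: fire ζ:  (P0=0, P1=4, P2=1, P3=4, P4=2, P5=1, P6=1) → (P0=2, P1=4, P2=1, P3=4, P4=2, P5=0, P6=2)
step 3: fire δ:  (P0=2, P1=4, P2=1, P3=4, P4=2, P5=0, P6=2) → (P0=2, P1=5, P2=1, P3=4, P4=2, P5=0, P6=0)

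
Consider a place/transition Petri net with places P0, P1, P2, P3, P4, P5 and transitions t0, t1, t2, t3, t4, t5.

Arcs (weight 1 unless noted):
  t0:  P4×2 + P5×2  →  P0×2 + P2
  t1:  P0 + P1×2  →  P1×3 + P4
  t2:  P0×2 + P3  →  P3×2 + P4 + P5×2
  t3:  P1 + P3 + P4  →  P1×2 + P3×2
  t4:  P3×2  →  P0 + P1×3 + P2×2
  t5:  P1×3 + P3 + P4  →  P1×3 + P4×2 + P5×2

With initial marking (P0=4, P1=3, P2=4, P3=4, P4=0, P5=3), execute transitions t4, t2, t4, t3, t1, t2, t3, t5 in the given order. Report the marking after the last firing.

(P0=1, P1=12, P2=8, P3=3, P4=2, P5=9)

step 1: fire t4:  (P0=4, P1=3, P2=4, P3=4, P4=0, P5=3) → (P0=5, P1=6, P2=6, P3=2, P4=0, P5=3)
step 2: fire t2:  (P0=5, P1=6, P2=6, P3=2, P4=0, P5=3) → (P0=3, P1=6, P2=6, P3=3, P4=1, P5=5)
step 3: fire t4:  (P0=3, P1=6, P2=6, P3=3, P4=1, P5=5) → (P0=4, P1=9, P2=8, P3=1, P4=1, P5=5)
step 4: fire t3:  (P0=4, P1=9, P2=8, P3=1, P4=1, P5=5) → (P0=4, P1=10, P2=8, P3=2, P4=0, P5=5)
step 5: fire t1:  (P0=4, P1=10, P2=8, P3=2, P4=0, P5=5) → (P0=3, P1=11, P2=8, P3=2, P4=1, P5=5)
step 6: fire t2:  (P0=3, P1=11, P2=8, P3=2, P4=1, P5=5) → (P0=1, P1=11, P2=8, P3=3, P4=2, P5=7)
step 7: fire t3:  (P0=1, P1=11, P2=8, P3=3, P4=2, P5=7) → (P0=1, P1=12, P2=8, P3=4, P4=1, P5=7)
step 8: fire t5:  (P0=1, P1=12, P2=8, P3=4, P4=1, P5=7) → (P0=1, P1=12, P2=8, P3=3, P4=2, P5=9)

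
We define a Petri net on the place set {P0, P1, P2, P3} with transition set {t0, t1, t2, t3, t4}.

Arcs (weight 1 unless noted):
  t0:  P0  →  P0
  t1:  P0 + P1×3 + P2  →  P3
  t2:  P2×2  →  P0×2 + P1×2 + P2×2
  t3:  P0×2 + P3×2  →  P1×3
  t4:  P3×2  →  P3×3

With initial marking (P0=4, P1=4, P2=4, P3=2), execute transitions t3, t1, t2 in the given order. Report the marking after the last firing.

step 1: fire t3:  (P0=4, P1=4, P2=4, P3=2) → (P0=2, P1=7, P2=4, P3=0)
step 2: fire t1:  (P0=2, P1=7, P2=4, P3=0) → (P0=1, P1=4, P2=3, P3=1)
step 3: fire t2:  (P0=1, P1=4, P2=3, P3=1) → (P0=3, P1=6, P2=3, P3=1)

(P0=3, P1=6, P2=3, P3=1)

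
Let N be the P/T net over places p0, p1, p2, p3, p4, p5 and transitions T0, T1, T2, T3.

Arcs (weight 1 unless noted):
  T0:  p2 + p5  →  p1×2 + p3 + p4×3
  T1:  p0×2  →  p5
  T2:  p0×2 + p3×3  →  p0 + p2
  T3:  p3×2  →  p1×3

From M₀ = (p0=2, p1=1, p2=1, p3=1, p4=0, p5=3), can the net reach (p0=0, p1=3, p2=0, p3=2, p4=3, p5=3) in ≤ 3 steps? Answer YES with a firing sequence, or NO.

YES — reachable via ⟨T0, T1⟩ (2 firings)

step 1: fire T0:  (p0=2, p1=1, p2=1, p3=1, p4=0, p5=3) → (p0=2, p1=3, p2=0, p3=2, p4=3, p5=2)
step 2: fire T1:  (p0=2, p1=3, p2=0, p3=2, p4=3, p5=2) → (p0=0, p1=3, p2=0, p3=2, p4=3, p5=3)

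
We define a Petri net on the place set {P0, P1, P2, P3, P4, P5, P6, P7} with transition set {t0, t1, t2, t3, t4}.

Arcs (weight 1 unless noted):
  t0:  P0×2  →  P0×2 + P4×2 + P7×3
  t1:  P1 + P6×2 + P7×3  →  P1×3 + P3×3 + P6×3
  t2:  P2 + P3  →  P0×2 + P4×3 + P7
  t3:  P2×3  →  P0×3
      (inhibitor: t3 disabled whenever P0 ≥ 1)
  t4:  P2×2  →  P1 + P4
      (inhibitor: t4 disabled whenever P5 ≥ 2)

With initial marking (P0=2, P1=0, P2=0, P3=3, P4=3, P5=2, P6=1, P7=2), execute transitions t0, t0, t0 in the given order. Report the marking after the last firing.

step 1: fire t0:  (P0=2, P1=0, P2=0, P3=3, P4=3, P5=2, P6=1, P7=2) → (P0=2, P1=0, P2=0, P3=3, P4=5, P5=2, P6=1, P7=5)
step 2: fire t0:  (P0=2, P1=0, P2=0, P3=3, P4=5, P5=2, P6=1, P7=5) → (P0=2, P1=0, P2=0, P3=3, P4=7, P5=2, P6=1, P7=8)
step 3: fire t0:  (P0=2, P1=0, P2=0, P3=3, P4=7, P5=2, P6=1, P7=8) → (P0=2, P1=0, P2=0, P3=3, P4=9, P5=2, P6=1, P7=11)

(P0=2, P1=0, P2=0, P3=3, P4=9, P5=2, P6=1, P7=11)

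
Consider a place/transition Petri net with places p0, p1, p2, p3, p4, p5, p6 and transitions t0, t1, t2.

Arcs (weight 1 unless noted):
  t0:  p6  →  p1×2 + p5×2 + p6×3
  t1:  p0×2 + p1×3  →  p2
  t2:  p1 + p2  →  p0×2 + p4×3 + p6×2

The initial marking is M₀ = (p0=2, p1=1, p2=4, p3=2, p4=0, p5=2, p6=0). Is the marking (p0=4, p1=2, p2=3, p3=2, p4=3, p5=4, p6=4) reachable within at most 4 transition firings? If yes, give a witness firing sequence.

YES — reachable via ⟨t2, t0⟩ (2 firings)

step 1: fire t2:  (p0=2, p1=1, p2=4, p3=2, p4=0, p5=2, p6=0) → (p0=4, p1=0, p2=3, p3=2, p4=3, p5=2, p6=2)
step 2: fire t0:  (p0=4, p1=0, p2=3, p3=2, p4=3, p5=2, p6=2) → (p0=4, p1=2, p2=3, p3=2, p4=3, p5=4, p6=4)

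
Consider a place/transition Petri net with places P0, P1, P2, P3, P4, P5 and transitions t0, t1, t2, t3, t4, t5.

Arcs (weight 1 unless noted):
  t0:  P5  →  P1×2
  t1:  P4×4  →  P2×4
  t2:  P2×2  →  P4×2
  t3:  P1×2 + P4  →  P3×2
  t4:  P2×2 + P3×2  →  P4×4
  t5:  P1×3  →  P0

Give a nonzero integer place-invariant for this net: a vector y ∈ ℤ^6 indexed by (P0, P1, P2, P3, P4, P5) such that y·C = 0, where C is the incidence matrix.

Incidence matrix C (rows=places, cols=transitions):
       t0   t1   t2   t3   t4   t5
   P0   0    0    0    0    0    1
   P1   2    0    0   -2    0   -3
   P2   0    4   -2    0   -2    0
   P3   0    0    0    2   -2    0
   P4   0   -4    2   -1    4    0
   P5  -1    0    0    0    0    0

Candidate y = [3, 1, 2, 2, 2, 2]; check y·C column-wise:
  col t0: 3·0 + 1·2 + 2·0 + 2·0 + 2·0 + 2·-1 = 0
  col t1: 3·0 + 1·0 + 2·4 + 2·0 + 2·-4 + 2·0 = 0
  col t2: 3·0 + 1·0 + 2·-2 + 2·0 + 2·2 + 2·0 = 0
  col t3: 3·0 + 1·-2 + 2·0 + 2·2 + 2·-1 + 2·0 = 0
  col t4: 3·0 + 1·0 + 2·-2 + 2·-2 + 2·4 + 2·0 = 0
  col t5: 3·1 + 1·-3 + 2·0 + 2·0 + 2·0 + 2·0 = 0

y = (P0:3, P1:1, P2:2, P3:2, P4:2, P5:2)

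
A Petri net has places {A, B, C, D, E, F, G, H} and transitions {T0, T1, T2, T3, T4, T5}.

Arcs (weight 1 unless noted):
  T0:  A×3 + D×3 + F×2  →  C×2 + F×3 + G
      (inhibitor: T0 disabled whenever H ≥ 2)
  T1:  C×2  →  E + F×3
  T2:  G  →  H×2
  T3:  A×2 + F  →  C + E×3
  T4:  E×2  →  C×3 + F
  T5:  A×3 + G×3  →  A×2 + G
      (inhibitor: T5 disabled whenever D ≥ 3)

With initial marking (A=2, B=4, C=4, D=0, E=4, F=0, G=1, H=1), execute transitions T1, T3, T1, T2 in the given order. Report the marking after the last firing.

(A=0, B=4, C=1, D=0, E=9, F=5, G=0, H=3)

step 1: fire T1:  (A=2, B=4, C=4, D=0, E=4, F=0, G=1, H=1) → (A=2, B=4, C=2, D=0, E=5, F=3, G=1, H=1)
step 2: fire T3:  (A=2, B=4, C=2, D=0, E=5, F=3, G=1, H=1) → (A=0, B=4, C=3, D=0, E=8, F=2, G=1, H=1)
step 3: fire T1:  (A=0, B=4, C=3, D=0, E=8, F=2, G=1, H=1) → (A=0, B=4, C=1, D=0, E=9, F=5, G=1, H=1)
step 4: fire T2:  (A=0, B=4, C=1, D=0, E=9, F=5, G=1, H=1) → (A=0, B=4, C=1, D=0, E=9, F=5, G=0, H=3)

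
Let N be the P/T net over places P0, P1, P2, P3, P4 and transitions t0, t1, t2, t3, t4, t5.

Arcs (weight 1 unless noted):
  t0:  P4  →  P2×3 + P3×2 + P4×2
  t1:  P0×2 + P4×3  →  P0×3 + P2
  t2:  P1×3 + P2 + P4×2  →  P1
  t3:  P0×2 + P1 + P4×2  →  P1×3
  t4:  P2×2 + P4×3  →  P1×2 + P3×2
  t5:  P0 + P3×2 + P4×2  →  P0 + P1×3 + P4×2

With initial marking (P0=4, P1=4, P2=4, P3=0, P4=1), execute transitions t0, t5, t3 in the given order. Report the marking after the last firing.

(P0=2, P1=9, P2=7, P3=0, P4=0)

step 1: fire t0:  (P0=4, P1=4, P2=4, P3=0, P4=1) → (P0=4, P1=4, P2=7, P3=2, P4=2)
step 2: fire t5:  (P0=4, P1=4, P2=7, P3=2, P4=2) → (P0=4, P1=7, P2=7, P3=0, P4=2)
step 3: fire t3:  (P0=4, P1=7, P2=7, P3=0, P4=2) → (P0=2, P1=9, P2=7, P3=0, P4=0)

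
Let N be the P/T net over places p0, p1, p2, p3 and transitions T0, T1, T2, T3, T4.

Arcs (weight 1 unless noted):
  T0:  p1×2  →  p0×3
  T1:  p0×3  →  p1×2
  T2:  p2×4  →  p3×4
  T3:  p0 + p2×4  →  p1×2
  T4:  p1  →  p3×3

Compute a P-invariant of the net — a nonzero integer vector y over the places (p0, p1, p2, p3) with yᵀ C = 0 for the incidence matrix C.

y = (p0:2, p1:3, p2:1, p3:1)

Incidence matrix C (rows=places, cols=transitions):
       T0   T1   T2   T3   T4
   p0   3   -3    0   -1    0
   p1  -2    2    0    2   -1
   p2   0    0   -4   -4    0
   p3   0    0    4    0    3

Candidate y = [2, 3, 1, 1]; check y·C column-wise:
  col T0: 2·3 + 3·-2 + 1·0 + 1·0 = 0
  col T1: 2·-3 + 3·2 + 1·0 + 1·0 = 0
  col T2: 2·0 + 3·0 + 1·-4 + 1·4 = 0
  col T3: 2·-1 + 3·2 + 1·-4 + 1·0 = 0
  col T4: 2·0 + 3·-1 + 1·0 + 1·3 = 0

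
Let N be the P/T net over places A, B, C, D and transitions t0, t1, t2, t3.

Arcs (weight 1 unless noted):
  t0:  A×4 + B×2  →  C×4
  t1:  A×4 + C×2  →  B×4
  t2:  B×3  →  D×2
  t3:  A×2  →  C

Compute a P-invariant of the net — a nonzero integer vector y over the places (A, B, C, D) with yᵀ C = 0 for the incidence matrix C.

y = (A:1, B:2, C:2, D:3)

Incidence matrix C (rows=places, cols=transitions):
       t0   t1   t2   t3
    A  -4   -4    0   -2
    B  -2    4   -3    0
    C   4   -2    0    1
    D   0    0    2    0

Candidate y = [1, 2, 2, 3]; check y·C column-wise:
  col t0: 1·-4 + 2·-2 + 2·4 + 3·0 = 0
  col t1: 1·-4 + 2·4 + 2·-2 + 3·0 = 0
  col t2: 1·0 + 2·-3 + 2·0 + 3·2 = 0
  col t3: 1·-2 + 2·0 + 2·1 + 3·0 = 0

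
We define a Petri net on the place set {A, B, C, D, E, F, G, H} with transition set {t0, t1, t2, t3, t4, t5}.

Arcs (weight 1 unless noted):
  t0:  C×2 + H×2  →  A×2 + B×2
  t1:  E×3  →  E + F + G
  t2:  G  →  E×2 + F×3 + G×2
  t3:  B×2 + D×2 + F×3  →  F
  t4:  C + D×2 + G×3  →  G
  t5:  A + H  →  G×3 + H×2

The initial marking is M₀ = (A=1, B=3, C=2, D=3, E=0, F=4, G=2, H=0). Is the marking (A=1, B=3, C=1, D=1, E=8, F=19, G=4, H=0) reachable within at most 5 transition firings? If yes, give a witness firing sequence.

NO — not reachable within 5 firings

depth 0: 1 marking
depth 1: 3 markings reached so far
depth 2: 6 markings reached so far
depth 3: 10 markings reached so far
depth 4: 16 markings reached so far
depth 5: 23 markings reached so far
target is not among the 23 markings reachable within 5 steps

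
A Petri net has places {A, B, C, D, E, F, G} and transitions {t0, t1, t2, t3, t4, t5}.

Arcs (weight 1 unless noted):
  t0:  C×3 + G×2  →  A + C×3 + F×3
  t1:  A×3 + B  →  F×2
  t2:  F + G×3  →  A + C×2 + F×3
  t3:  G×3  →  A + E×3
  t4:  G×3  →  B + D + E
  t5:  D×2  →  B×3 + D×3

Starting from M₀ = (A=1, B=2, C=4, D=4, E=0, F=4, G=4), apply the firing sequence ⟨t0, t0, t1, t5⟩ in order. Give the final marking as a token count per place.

(A=0, B=4, C=4, D=5, E=0, F=12, G=0)

step 1: fire t0:  (A=1, B=2, C=4, D=4, E=0, F=4, G=4) → (A=2, B=2, C=4, D=4, E=0, F=7, G=2)
step 2: fire t0:  (A=2, B=2, C=4, D=4, E=0, F=7, G=2) → (A=3, B=2, C=4, D=4, E=0, F=10, G=0)
step 3: fire t1:  (A=3, B=2, C=4, D=4, E=0, F=10, G=0) → (A=0, B=1, C=4, D=4, E=0, F=12, G=0)
step 4: fire t5:  (A=0, B=1, C=4, D=4, E=0, F=12, G=0) → (A=0, B=4, C=4, D=5, E=0, F=12, G=0)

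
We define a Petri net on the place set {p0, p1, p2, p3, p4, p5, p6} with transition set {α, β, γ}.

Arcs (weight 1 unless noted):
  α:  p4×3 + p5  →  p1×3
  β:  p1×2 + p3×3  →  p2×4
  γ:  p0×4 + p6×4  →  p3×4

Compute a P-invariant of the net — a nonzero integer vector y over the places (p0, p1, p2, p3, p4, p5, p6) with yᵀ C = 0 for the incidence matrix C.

y = (p0:4, p1:0, p2:3, p3:4, p4:0, p5:0, p6:0)

Incidence matrix C (rows=places, cols=transitions):
        α    β    γ
   p0   0    0   -4
   p1   3   -2    0
   p2   0    4    0
   p3   0   -3    4
   p4  -3    0    0
   p5  -1    0    0
   p6   0    0   -4

Candidate y = [4, 0, 3, 4, 0, 0, 0]; check y·C column-wise:
  col α: 4·0 + 0·3 + 3·0 + 4·0 + 0·-3 + 0·-1 = 0
  col β: 4·0 + 0·-2 + 3·4 + 4·-3 = 0
  col γ: 4·-4 + 3·0 + 4·4 + 0·-4 = 0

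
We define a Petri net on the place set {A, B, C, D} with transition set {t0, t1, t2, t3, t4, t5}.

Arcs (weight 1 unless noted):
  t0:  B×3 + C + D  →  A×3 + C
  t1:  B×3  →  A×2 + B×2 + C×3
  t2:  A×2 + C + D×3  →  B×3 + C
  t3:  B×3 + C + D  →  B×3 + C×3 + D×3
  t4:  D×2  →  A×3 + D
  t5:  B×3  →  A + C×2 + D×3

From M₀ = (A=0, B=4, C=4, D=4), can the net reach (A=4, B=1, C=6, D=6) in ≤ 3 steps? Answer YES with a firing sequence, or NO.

step 1: fire t4:  (A=0, B=4, C=4, D=4) → (A=3, B=4, C=4, D=3)
step 2: fire t5:  (A=3, B=4, C=4, D=3) → (A=4, B=1, C=6, D=6)

YES — reachable via ⟨t4, t5⟩ (2 firings)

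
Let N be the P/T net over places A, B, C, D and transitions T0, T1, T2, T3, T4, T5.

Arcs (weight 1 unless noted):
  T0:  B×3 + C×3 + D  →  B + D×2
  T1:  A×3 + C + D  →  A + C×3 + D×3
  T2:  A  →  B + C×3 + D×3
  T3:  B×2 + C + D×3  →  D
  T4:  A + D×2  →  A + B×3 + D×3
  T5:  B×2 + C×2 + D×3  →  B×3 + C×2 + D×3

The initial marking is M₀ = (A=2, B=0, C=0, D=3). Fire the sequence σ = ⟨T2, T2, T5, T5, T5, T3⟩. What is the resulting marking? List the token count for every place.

step 1: fire T2:  (A=2, B=0, C=0, D=3) → (A=1, B=1, C=3, D=6)
step 2: fire T2:  (A=1, B=1, C=3, D=6) → (A=0, B=2, C=6, D=9)
step 3: fire T5:  (A=0, B=2, C=6, D=9) → (A=0, B=3, C=6, D=9)
step 4: fire T5:  (A=0, B=3, C=6, D=9) → (A=0, B=4, C=6, D=9)
step 5: fire T5:  (A=0, B=4, C=6, D=9) → (A=0, B=5, C=6, D=9)
step 6: fire T3:  (A=0, B=5, C=6, D=9) → (A=0, B=3, C=5, D=7)

(A=0, B=3, C=5, D=7)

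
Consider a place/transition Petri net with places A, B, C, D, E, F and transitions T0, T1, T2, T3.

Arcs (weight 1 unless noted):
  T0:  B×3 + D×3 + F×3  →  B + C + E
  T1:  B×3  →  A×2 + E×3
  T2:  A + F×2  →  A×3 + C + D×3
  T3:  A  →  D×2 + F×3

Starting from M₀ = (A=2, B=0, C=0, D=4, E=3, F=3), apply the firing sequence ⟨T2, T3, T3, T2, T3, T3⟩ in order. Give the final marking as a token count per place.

step 1: fire T2:  (A=2, B=0, C=0, D=4, E=3, F=3) → (A=4, B=0, C=1, D=7, E=3, F=1)
step 2: fire T3:  (A=4, B=0, C=1, D=7, E=3, F=1) → (A=3, B=0, C=1, D=9, E=3, F=4)
step 3: fire T3:  (A=3, B=0, C=1, D=9, E=3, F=4) → (A=2, B=0, C=1, D=11, E=3, F=7)
step 4: fire T2:  (A=2, B=0, C=1, D=11, E=3, F=7) → (A=4, B=0, C=2, D=14, E=3, F=5)
step 5: fire T3:  (A=4, B=0, C=2, D=14, E=3, F=5) → (A=3, B=0, C=2, D=16, E=3, F=8)
step 6: fire T3:  (A=3, B=0, C=2, D=16, E=3, F=8) → (A=2, B=0, C=2, D=18, E=3, F=11)

(A=2, B=0, C=2, D=18, E=3, F=11)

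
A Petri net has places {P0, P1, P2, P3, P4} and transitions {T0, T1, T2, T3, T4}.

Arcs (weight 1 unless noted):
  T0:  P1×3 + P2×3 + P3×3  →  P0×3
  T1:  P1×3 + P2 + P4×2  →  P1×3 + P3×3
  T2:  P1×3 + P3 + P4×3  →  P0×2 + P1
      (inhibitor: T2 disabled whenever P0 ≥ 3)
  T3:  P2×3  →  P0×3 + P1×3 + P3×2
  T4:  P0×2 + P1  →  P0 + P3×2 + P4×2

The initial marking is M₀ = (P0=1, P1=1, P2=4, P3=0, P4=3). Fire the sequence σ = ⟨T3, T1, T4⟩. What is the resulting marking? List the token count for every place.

(P0=3, P1=3, P2=0, P3=7, P4=3)

step 1: fire T3:  (P0=1, P1=1, P2=4, P3=0, P4=3) → (P0=4, P1=4, P2=1, P3=2, P4=3)
step 2: fire T1:  (P0=4, P1=4, P2=1, P3=2, P4=3) → (P0=4, P1=4, P2=0, P3=5, P4=1)
step 3: fire T4:  (P0=4, P1=4, P2=0, P3=5, P4=1) → (P0=3, P1=3, P2=0, P3=7, P4=3)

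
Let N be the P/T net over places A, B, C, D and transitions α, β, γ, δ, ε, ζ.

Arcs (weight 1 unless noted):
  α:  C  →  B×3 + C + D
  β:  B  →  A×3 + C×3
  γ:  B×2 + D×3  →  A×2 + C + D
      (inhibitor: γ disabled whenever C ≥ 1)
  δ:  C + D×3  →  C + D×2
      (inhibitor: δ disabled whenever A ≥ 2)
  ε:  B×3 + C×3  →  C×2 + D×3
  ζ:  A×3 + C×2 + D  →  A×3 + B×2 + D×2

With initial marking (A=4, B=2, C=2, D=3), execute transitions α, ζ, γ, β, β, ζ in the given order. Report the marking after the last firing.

step 1: fire α:  (A=4, B=2, C=2, D=3) → (A=4, B=5, C=2, D=4)
step 2: fire ζ:  (A=4, B=5, C=2, D=4) → (A=4, B=7, C=0, D=5)
step 3: fire γ:  (A=4, B=7, C=0, D=5) → (A=6, B=5, C=1, D=3)
step 4: fire β:  (A=6, B=5, C=1, D=3) → (A=9, B=4, C=4, D=3)
step 5: fire β:  (A=9, B=4, C=4, D=3) → (A=12, B=3, C=7, D=3)
step 6: fire ζ:  (A=12, B=3, C=7, D=3) → (A=12, B=5, C=5, D=4)

(A=12, B=5, C=5, D=4)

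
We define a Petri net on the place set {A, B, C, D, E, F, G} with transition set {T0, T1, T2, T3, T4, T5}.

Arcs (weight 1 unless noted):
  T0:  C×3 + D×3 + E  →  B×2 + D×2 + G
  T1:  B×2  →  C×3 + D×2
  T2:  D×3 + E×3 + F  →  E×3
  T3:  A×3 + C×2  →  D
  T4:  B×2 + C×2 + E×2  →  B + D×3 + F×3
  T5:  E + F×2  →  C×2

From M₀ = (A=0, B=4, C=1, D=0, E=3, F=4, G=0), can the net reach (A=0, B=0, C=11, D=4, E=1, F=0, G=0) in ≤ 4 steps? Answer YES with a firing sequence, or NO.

YES — reachable via ⟨T1, T1, T5, T5⟩ (4 firings)

step 1: fire T1:  (A=0, B=4, C=1, D=0, E=3, F=4, G=0) → (A=0, B=2, C=4, D=2, E=3, F=4, G=0)
step 2: fire T1:  (A=0, B=2, C=4, D=2, E=3, F=4, G=0) → (A=0, B=0, C=7, D=4, E=3, F=4, G=0)
step 3: fire T5:  (A=0, B=0, C=7, D=4, E=3, F=4, G=0) → (A=0, B=0, C=9, D=4, E=2, F=2, G=0)
step 4: fire T5:  (A=0, B=0, C=9, D=4, E=2, F=2, G=0) → (A=0, B=0, C=11, D=4, E=1, F=0, G=0)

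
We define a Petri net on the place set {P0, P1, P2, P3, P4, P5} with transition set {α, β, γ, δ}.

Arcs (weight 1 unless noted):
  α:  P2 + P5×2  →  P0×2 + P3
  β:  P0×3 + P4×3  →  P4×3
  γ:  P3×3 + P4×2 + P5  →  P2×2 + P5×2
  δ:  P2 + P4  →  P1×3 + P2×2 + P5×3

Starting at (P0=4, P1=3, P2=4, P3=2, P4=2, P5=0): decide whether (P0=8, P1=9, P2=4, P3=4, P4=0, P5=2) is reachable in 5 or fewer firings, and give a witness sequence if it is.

YES — reachable via ⟨δ, α, δ, α⟩ (4 firings)

step 1: fire δ:  (P0=4, P1=3, P2=4, P3=2, P4=2, P5=0) → (P0=4, P1=6, P2=5, P3=2, P4=1, P5=3)
step 2: fire α:  (P0=4, P1=6, P2=5, P3=2, P4=1, P5=3) → (P0=6, P1=6, P2=4, P3=3, P4=1, P5=1)
step 3: fire δ:  (P0=6, P1=6, P2=4, P3=3, P4=1, P5=1) → (P0=6, P1=9, P2=5, P3=3, P4=0, P5=4)
step 4: fire α:  (P0=6, P1=9, P2=5, P3=3, P4=0, P5=4) → (P0=8, P1=9, P2=4, P3=4, P4=0, P5=2)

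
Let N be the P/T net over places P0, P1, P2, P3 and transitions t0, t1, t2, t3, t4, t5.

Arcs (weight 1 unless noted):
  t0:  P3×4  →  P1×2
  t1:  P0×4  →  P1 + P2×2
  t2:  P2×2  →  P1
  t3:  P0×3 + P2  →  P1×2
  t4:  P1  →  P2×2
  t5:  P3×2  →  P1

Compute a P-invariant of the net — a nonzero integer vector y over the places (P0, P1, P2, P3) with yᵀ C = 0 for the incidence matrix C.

Incidence matrix C (rows=places, cols=transitions):
       t0   t1   t2   t3   t4   t5
   P0   0   -4    0   -3    0    0
   P1   2    1    1    2   -1    1
   P2   0    2   -2   -1    2    0
   P3  -4    0    0    0    0   -2

Candidate y = [1, 2, 1, 1]; check y·C column-wise:
  col t0: 1·0 + 2·2 + 1·0 + 1·-4 = 0
  col t1: 1·-4 + 2·1 + 1·2 + 1·0 = 0
  col t2: 1·0 + 2·1 + 1·-2 + 1·0 = 0
  col t3: 1·-3 + 2·2 + 1·-1 + 1·0 = 0
  col t4: 1·0 + 2·-1 + 1·2 + 1·0 = 0
  col t5: 1·0 + 2·1 + 1·0 + 1·-2 = 0

y = (P0:1, P1:2, P2:1, P3:1)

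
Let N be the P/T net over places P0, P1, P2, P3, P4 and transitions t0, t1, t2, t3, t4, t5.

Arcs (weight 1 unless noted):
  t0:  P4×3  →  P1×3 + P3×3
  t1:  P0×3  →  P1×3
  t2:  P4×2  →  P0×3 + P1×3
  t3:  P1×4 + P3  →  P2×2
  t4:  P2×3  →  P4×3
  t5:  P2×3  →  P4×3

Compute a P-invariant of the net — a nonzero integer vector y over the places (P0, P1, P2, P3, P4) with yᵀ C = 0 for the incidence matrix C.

Incidence matrix C (rows=places, cols=transitions):
       t0   t1   t2   t3   t4   t5
   P0   0   -3    3    0    0    0
   P1   3    3    3   -4    0    0
   P2   0    0    0    2   -3   -3
   P3   3    0    0   -1    0    0
   P4  -3    0   -2    0    3    3

Candidate y = [1, 1, 3, 2, 3]; check y·C column-wise:
  col t0: 1·0 + 1·3 + 3·0 + 2·3 + 3·-3 = 0
  col t1: 1·-3 + 1·3 + 3·0 + 2·0 + 3·0 = 0
  col t2: 1·3 + 1·3 + 3·0 + 2·0 + 3·-2 = 0
  col t3: 1·0 + 1·-4 + 3·2 + 2·-1 + 3·0 = 0
  col t4: 1·0 + 1·0 + 3·-3 + 2·0 + 3·3 = 0
  col t5: 1·0 + 1·0 + 3·-3 + 2·0 + 3·3 = 0

y = (P0:1, P1:1, P2:3, P3:2, P4:3)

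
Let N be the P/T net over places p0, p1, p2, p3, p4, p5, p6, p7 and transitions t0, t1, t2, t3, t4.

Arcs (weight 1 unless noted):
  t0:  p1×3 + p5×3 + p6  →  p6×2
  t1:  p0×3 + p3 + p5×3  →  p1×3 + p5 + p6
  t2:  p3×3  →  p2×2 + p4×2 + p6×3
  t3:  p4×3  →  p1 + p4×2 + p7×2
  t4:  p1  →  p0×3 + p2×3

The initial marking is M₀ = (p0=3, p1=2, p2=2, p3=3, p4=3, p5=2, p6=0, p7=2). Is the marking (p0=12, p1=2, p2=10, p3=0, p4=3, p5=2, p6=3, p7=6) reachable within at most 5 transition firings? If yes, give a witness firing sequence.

NO — not reachable within 5 firings

depth 0: 1 marking
depth 1: 4 markings reached so far
depth 2: 8 markings reached so far
depth 3: 12 markings reached so far
depth 4: 16 markings reached so far
depth 5: 19 markings reached so far
target is not among the 19 markings reachable within 5 steps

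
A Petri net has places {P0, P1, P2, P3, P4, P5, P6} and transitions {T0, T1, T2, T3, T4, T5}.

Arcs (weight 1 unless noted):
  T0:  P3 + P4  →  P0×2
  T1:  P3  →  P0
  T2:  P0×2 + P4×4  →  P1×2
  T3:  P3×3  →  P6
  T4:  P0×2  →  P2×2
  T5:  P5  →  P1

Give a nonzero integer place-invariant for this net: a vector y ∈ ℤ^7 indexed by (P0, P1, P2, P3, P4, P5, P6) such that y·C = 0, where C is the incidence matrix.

Incidence matrix C (rows=places, cols=transitions):
       T0   T1   T2   T3   T4   T5
   P0   2    1   -2    0   -2    0
   P1   0    0    2    0    0    1
   P2   0    0    0    0    2    0
   P3  -1   -1    0   -3    0    0
   P4  -1    0   -4    0    0    0
   P5   0    0    0    0    0   -1
   P6   0    0    0    1    0    0

Candidate y = [1, 3, 1, 1, 1, 3, 3]; check y·C column-wise:
  col T0: 1·2 + 3·0 + 1·0 + 1·-1 + 1·-1 + 3·0 + 3·0 = 0
  col T1: 1·1 + 3·0 + 1·0 + 1·-1 + 1·0 + 3·0 + 3·0 = 0
  col T2: 1·-2 + 3·2 + 1·0 + 1·0 + 1·-4 + 3·0 + 3·0 = 0
  col T3: 1·0 + 3·0 + 1·0 + 1·-3 + 1·0 + 3·0 + 3·1 = 0
  col T4: 1·-2 + 3·0 + 1·2 + 1·0 + 1·0 + 3·0 + 3·0 = 0
  col T5: 1·0 + 3·1 + 1·0 + 1·0 + 1·0 + 3·-1 + 3·0 = 0

y = (P0:1, P1:3, P2:1, P3:1, P4:1, P5:3, P6:3)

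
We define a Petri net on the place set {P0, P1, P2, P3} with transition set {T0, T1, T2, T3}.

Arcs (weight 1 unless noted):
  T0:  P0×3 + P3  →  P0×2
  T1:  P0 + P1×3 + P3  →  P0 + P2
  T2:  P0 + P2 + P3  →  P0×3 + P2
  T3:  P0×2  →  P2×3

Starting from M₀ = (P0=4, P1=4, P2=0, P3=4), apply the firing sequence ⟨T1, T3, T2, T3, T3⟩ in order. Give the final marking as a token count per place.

(P0=0, P1=1, P2=10, P3=2)

step 1: fire T1:  (P0=4, P1=4, P2=0, P3=4) → (P0=4, P1=1, P2=1, P3=3)
step 2: fire T3:  (P0=4, P1=1, P2=1, P3=3) → (P0=2, P1=1, P2=4, P3=3)
step 3: fire T2:  (P0=2, P1=1, P2=4, P3=3) → (P0=4, P1=1, P2=4, P3=2)
step 4: fire T3:  (P0=4, P1=1, P2=4, P3=2) → (P0=2, P1=1, P2=7, P3=2)
step 5: fire T3:  (P0=2, P1=1, P2=7, P3=2) → (P0=0, P1=1, P2=10, P3=2)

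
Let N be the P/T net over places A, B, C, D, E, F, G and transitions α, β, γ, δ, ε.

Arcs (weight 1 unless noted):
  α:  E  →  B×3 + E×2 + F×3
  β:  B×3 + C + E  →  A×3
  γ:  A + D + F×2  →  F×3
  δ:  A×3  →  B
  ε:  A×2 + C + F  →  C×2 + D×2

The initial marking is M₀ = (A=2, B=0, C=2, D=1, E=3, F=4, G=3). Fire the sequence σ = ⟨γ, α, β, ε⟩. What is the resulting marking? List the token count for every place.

step 1: fire γ:  (A=2, B=0, C=2, D=1, E=3, F=4, G=3) → (A=1, B=0, C=2, D=0, E=3, F=5, G=3)
step 2: fire α:  (A=1, B=0, C=2, D=0, E=3, F=5, G=3) → (A=1, B=3, C=2, D=0, E=4, F=8, G=3)
step 3: fire β:  (A=1, B=3, C=2, D=0, E=4, F=8, G=3) → (A=4, B=0, C=1, D=0, E=3, F=8, G=3)
step 4: fire ε:  (A=4, B=0, C=1, D=0, E=3, F=8, G=3) → (A=2, B=0, C=2, D=2, E=3, F=7, G=3)

(A=2, B=0, C=2, D=2, E=3, F=7, G=3)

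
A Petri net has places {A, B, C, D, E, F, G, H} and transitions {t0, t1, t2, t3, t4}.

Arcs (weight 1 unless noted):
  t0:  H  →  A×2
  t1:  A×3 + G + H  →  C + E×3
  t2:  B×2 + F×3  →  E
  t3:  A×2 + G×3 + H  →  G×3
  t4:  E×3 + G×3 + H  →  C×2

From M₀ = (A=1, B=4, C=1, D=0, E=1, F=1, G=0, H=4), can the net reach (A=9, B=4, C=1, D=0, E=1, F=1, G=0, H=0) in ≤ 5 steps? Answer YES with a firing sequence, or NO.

step 1: fire t0:  (A=1, B=4, C=1, D=0, E=1, F=1, G=0, H=4) → (A=3, B=4, C=1, D=0, E=1, F=1, G=0, H=3)
step 2: fire t0:  (A=3, B=4, C=1, D=0, E=1, F=1, G=0, H=3) → (A=5, B=4, C=1, D=0, E=1, F=1, G=0, H=2)
step 3: fire t0:  (A=5, B=4, C=1, D=0, E=1, F=1, G=0, H=2) → (A=7, B=4, C=1, D=0, E=1, F=1, G=0, H=1)
step 4: fire t0:  (A=7, B=4, C=1, D=0, E=1, F=1, G=0, H=1) → (A=9, B=4, C=1, D=0, E=1, F=1, G=0, H=0)

YES — reachable via ⟨t0, t0, t0, t0⟩ (4 firings)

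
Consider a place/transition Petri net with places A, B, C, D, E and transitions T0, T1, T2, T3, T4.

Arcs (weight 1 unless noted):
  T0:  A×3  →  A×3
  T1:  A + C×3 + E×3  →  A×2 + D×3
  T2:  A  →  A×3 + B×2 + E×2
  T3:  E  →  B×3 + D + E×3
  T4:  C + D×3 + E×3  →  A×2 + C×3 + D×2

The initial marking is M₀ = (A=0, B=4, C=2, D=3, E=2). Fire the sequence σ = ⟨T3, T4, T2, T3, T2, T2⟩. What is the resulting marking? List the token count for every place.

(A=8, B=16, C=4, D=4, E=9)

step 1: fire T3:  (A=0, B=4, C=2, D=3, E=2) → (A=0, B=7, C=2, D=4, E=4)
step 2: fire T4:  (A=0, B=7, C=2, D=4, E=4) → (A=2, B=7, C=4, D=3, E=1)
step 3: fire T2:  (A=2, B=7, C=4, D=3, E=1) → (A=4, B=9, C=4, D=3, E=3)
step 4: fire T3:  (A=4, B=9, C=4, D=3, E=3) → (A=4, B=12, C=4, D=4, E=5)
step 5: fire T2:  (A=4, B=12, C=4, D=4, E=5) → (A=6, B=14, C=4, D=4, E=7)
step 6: fire T2:  (A=6, B=14, C=4, D=4, E=7) → (A=8, B=16, C=4, D=4, E=9)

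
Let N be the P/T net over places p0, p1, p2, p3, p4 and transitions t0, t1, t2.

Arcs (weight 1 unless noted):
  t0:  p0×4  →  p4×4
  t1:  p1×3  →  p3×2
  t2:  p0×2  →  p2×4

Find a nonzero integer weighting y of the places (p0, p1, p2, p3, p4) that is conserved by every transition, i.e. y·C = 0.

y = (p0:0, p1:2, p2:0, p3:3, p4:0)

Incidence matrix C (rows=places, cols=transitions):
       t0   t1   t2
   p0  -4    0   -2
   p1   0   -3    0
   p2   0    0    4
   p3   0    2    0
   p4   4    0    0

Candidate y = [0, 2, 0, 3, 0]; check y·C column-wise:
  col t0: 0·-4 + 2·0 + 3·0 + 0·4 = 0
  col t1: 2·-3 + 3·2 = 0
  col t2: 0·-2 + 2·0 + 0·4 + 3·0 = 0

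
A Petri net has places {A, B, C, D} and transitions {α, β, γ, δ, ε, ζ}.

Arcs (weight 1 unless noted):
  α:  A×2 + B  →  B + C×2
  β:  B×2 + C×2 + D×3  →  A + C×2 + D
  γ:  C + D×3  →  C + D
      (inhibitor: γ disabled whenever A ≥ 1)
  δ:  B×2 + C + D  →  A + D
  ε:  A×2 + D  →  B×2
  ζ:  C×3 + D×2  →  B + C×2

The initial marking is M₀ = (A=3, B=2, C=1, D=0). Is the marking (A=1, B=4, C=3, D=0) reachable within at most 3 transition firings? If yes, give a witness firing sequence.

depth 0: 1 marking
depth 1: 2 markings reached so far
depth 2: 2 markings reached so far
(frontier empty at depth 2; search complete)
target is not among the 2 markings reachable within 3 steps

NO — not reachable within 3 firings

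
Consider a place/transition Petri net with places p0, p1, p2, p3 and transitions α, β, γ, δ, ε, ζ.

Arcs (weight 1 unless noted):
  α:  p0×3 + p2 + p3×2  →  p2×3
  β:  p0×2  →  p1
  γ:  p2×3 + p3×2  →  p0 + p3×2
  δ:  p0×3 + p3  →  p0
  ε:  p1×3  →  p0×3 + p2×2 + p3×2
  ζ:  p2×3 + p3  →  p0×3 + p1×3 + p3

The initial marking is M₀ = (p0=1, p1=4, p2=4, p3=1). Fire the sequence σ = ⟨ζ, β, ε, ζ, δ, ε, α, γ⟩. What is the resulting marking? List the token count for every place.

step 1: fire ζ:  (p0=1, p1=4, p2=4, p3=1) → (p0=4, p1=7, p2=1, p3=1)
step 2: fire β:  (p0=4, p1=7, p2=1, p3=1) → (p0=2, p1=8, p2=1, p3=1)
step 3: fire ε:  (p0=2, p1=8, p2=1, p3=1) → (p0=5, p1=5, p2=3, p3=3)
step 4: fire ζ:  (p0=5, p1=5, p2=3, p3=3) → (p0=8, p1=8, p2=0, p3=3)
step 5: fire δ:  (p0=8, p1=8, p2=0, p3=3) → (p0=6, p1=8, p2=0, p3=2)
step 6: fire ε:  (p0=6, p1=8, p2=0, p3=2) → (p0=9, p1=5, p2=2, p3=4)
step 7: fire α:  (p0=9, p1=5, p2=2, p3=4) → (p0=6, p1=5, p2=4, p3=2)
step 8: fire γ:  (p0=6, p1=5, p2=4, p3=2) → (p0=7, p1=5, p2=1, p3=2)

(p0=7, p1=5, p2=1, p3=2)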